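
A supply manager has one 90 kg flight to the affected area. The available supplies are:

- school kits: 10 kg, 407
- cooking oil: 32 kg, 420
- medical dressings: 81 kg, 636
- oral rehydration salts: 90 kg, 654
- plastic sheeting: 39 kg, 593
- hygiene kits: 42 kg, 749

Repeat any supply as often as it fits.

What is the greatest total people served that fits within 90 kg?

The ratio ordering already packs tightly: 9×school kits, 90 kg, 3663.
No other feasible combination exceeds 3663.

3663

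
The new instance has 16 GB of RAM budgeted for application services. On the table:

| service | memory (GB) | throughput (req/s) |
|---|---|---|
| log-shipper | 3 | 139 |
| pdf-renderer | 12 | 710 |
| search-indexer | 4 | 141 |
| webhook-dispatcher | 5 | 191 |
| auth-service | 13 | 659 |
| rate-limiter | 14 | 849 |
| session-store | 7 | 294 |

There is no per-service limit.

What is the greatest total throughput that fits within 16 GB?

851

Ranking by ratio (throughput/GB): rate-limiter 60.64, pdf-renderer 59.17, auth-service 50.69, log-shipper 46.33.
Taking the top-ratio services first gives rate-limiter for 849 (14 GB).
Dropping rate-limiter frees 14 GB; slotting in pdf-renderer + search-indexer (16 GB) lifts the total to 851 at 16 GB.
No other feasible combination exceeds 851.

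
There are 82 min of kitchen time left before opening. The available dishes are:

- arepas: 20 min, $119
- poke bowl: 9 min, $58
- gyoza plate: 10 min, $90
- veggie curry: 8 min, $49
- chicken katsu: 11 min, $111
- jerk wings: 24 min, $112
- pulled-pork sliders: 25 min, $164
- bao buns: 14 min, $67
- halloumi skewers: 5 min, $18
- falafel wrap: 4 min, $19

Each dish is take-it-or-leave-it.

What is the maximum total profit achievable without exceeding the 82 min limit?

A density-first pass picks poke bowl + gyoza plate + veggie curry + chicken katsu + pulled-pork sliders + bao buns + falafel wrap — 558 at 81 min.
The 22 min tied up in veggie curry and bao buns is better spent on arepas — total rises to 561 (79 min).
Next best is arepas + poke bowl + gyoza plate + chicken katsu + pulled-pork sliders + halloumi skewers at 560 (80 min) — short by 1.

561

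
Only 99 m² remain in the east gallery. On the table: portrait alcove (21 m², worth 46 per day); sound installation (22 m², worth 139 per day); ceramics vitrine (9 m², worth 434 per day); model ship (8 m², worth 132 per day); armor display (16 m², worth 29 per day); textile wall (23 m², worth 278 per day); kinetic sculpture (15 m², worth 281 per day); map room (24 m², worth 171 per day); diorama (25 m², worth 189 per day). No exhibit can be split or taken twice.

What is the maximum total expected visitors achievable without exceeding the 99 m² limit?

Ranking by ratio (expected visitors/m²): ceramics vitrine 48.22, kinetic sculpture 18.73, model ship 16.50, textile wall 12.09.
Taking the top-ratio exhibits first gives ceramics vitrine + model ship + armor display + textile wall + kinetic sculpture + diorama for 1343 (96 m²).
Dropping model ship and armor display frees 24 m²; slotting in map room (24 m²) lifts the total to 1353 at 96 m².

1353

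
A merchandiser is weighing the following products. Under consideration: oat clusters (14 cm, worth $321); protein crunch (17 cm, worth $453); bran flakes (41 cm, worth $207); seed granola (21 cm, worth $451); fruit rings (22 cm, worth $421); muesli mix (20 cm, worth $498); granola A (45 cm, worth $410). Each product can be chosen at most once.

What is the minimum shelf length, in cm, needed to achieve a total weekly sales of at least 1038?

51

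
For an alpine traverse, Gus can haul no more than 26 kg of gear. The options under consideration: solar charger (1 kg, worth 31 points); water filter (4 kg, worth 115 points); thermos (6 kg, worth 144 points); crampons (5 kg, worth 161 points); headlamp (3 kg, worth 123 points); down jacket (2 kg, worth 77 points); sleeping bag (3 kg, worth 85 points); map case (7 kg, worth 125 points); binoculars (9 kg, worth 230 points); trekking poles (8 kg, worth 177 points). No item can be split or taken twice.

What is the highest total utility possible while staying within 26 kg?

791

Density check — headlamp 41.00, down jacket 38.50, crampons 32.20 are the best per kg.
A density-first pass picks solar charger + water filter + thermos + crampons + headlamp + down jacket + sleeping bag — 736 at 24 kg.
Dropping solar charger and thermos frees 7 kg; slotting in binoculars (9 kg) lifts the total to 791 at 26 kg.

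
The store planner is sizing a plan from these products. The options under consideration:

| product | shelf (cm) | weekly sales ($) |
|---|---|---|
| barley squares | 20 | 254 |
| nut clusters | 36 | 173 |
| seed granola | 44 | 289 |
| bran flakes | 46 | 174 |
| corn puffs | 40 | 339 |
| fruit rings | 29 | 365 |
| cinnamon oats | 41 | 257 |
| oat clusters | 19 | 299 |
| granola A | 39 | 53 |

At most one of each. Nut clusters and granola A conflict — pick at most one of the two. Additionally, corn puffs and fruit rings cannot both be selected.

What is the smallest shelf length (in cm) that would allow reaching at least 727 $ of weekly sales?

Need the lightest bundle worth ≥ 727.
barley squares + fruit rings + oat clusters reaches 918 using 68 cm.
Any bundle with less than 68 cm falls short of 727.

68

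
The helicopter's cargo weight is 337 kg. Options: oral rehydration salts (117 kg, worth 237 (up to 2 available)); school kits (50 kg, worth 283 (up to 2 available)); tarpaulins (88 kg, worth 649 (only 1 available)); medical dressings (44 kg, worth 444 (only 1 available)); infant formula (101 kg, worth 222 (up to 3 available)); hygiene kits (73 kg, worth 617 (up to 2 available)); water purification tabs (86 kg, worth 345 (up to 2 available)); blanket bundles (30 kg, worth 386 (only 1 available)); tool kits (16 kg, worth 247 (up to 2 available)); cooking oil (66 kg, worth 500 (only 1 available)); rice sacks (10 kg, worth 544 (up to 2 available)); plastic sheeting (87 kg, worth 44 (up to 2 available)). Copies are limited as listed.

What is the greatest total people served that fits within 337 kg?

3961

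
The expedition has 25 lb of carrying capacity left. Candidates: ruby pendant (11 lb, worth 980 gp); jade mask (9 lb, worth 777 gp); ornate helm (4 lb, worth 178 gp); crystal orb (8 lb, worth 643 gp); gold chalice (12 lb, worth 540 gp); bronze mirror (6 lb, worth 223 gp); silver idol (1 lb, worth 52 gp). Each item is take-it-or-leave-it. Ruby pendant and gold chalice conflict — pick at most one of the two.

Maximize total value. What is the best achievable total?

1987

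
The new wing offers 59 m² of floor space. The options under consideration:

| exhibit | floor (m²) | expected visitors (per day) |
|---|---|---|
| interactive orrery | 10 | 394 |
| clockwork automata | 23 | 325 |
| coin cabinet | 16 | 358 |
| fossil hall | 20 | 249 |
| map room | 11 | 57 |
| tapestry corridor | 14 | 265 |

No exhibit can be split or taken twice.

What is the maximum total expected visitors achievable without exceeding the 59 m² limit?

By expected visitors per m²: interactive orrery 39.40, coin cabinet 22.38, tapestry corridor 18.93 lead.
Taking the top-ratio exhibits first gives interactive orrery + coin cabinet + map room + tapestry corridor for 1074 (51 m²).
The 25 m² tied up in map room and tapestry corridor is better spent on clockwork automata — total rises to 1077 (49 m²).
Runner-up interactive orrery + coin cabinet + map room + tapestry corridor tops out at 1074.

1077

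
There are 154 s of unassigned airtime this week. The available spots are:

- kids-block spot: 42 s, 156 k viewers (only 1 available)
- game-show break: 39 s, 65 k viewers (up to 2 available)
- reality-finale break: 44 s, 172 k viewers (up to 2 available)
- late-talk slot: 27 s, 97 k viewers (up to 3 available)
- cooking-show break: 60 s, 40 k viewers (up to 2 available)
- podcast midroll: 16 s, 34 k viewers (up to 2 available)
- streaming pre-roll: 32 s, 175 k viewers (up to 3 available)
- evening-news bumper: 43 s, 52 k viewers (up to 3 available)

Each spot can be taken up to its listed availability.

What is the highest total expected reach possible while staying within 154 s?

Taking the top-ratio spots first gives reality-finale break + 3×streaming pre-roll for 697 (140 s).
Dropping reality-finale break frees 44 s; slotting in 2×late-talk slot (54 s) lifts the total to 719 at 150 s.
Every other selection either busts 154 s or exceeds an availability limit or fails to beat 719.

719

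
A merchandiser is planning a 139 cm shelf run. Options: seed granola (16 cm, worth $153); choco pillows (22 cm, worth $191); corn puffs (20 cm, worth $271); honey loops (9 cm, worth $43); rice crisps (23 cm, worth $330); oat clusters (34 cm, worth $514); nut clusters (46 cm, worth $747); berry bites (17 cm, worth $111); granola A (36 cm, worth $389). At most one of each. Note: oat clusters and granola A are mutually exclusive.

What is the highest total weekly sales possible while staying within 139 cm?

2015

The ratio ordering already packs tightly: seed granola + corn puffs + rice crisps + oat clusters + nut clusters, 139 cm, 2015.
Runner-up corn puffs + honey loops + rice crisps + oat clusters + nut clusters tops out at 1905.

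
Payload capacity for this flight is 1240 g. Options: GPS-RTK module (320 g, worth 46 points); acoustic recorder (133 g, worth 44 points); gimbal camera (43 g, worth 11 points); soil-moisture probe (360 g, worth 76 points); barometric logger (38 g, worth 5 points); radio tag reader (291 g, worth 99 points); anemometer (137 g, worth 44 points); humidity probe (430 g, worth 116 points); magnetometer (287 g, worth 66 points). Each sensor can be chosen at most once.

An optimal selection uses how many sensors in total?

6

Best achievable data value is 341.
acoustic recorder + gimbal camera + barometric logger + radio tag reader + humidity probe + magnetometer hits 341 at 1222 g.
All optima have 6 sensors.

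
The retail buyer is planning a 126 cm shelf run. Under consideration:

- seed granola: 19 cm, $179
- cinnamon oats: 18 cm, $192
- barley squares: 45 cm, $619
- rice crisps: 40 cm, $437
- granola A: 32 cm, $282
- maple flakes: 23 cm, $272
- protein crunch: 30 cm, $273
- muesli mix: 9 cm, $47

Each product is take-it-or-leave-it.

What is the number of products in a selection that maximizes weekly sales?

4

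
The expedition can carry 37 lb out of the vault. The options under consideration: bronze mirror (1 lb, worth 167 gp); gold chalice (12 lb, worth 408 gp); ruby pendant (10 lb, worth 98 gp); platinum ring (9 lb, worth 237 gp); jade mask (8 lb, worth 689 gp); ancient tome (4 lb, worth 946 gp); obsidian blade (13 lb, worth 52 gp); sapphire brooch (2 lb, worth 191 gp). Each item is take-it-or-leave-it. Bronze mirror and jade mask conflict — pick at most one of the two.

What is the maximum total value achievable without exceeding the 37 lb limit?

2471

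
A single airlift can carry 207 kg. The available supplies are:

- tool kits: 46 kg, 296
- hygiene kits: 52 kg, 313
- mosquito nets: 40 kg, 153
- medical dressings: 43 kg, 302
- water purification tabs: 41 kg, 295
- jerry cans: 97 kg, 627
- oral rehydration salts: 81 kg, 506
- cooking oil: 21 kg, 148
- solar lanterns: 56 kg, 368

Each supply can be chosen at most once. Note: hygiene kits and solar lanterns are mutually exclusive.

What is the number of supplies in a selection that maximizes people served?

5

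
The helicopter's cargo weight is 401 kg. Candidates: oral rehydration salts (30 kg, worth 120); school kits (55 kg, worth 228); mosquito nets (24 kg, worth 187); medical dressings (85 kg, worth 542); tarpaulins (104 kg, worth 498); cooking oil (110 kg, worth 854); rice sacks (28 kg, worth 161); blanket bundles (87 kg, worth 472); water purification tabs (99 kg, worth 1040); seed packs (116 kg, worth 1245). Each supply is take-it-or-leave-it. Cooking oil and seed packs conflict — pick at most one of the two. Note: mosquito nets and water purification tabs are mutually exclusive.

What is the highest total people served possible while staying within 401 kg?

Taking medical dressings + blanket bundles + water purification tabs + seed packs: 387 kg used, 3299 in people served.
Every other selection either busts 401 kg or breaks a pairing rule or fails to beat 3299.

3299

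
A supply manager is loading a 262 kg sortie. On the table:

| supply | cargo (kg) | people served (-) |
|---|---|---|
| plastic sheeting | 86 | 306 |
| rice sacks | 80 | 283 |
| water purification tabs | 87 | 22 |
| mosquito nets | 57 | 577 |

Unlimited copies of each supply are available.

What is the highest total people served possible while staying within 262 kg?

2308

Taking 4×mosquito nets: 228 kg used, 2308 in people served.
The spare 34 kg is too small for any remaining supply, and no exchange beats 2308.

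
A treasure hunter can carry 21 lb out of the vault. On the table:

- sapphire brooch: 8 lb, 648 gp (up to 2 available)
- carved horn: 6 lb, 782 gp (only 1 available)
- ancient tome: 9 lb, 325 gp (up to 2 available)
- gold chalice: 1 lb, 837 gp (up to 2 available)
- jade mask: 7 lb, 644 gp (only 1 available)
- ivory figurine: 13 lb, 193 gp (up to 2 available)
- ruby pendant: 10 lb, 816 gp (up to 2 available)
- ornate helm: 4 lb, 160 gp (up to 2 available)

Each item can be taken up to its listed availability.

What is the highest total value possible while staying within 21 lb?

3272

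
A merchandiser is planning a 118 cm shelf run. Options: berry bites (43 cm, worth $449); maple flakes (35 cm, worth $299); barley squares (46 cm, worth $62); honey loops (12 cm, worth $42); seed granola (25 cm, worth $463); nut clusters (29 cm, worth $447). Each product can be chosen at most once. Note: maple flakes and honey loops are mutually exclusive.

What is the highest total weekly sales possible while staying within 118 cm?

Density check — seed granola 18.52, nut clusters 15.41, berry bites 10.44 are the best per cm.
Berry bites + honey loops + seed granola + nut clusters uses 109 of the 118 cm and totals 1401.
Every other selection either busts 118 cm or breaks a pairing rule or fails to beat 1401.

1401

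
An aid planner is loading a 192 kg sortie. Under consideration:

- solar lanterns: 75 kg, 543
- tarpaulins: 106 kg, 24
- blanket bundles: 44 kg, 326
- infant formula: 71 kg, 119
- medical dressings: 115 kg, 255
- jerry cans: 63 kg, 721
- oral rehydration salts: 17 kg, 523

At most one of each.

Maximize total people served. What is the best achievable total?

1787

Filling by ratio: blanket bundles + jerry cans + oral rehydration salts for 1570, with 68 kg left unused.
Dropping blanket bundles frees 44 kg; slotting in solar lanterns (75 kg) lifts the total to 1787 at 155 kg.
An exhaustive check of the 128 subsets confirms 1787.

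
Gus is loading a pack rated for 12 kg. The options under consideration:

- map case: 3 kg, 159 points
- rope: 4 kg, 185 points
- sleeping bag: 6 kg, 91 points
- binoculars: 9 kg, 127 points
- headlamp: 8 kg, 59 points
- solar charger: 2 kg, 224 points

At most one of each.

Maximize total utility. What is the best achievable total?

568

Taking map case + rope + solar charger: 9 kg used, 568 in utility.
That's the maximum — no swap from here does better than 568.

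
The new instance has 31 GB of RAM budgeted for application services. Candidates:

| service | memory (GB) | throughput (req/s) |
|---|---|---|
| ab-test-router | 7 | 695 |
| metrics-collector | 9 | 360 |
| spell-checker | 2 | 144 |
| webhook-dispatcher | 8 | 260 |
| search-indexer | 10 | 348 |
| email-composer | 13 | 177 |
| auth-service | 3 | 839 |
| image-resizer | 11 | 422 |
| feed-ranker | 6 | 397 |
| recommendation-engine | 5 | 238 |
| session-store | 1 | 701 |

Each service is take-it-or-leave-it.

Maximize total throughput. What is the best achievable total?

A density-first pass picks ab-test-router + spell-checker + auth-service + feed-ranker + recommendation-engine + session-store — 3014 at 24 GB.
Dropping spell-checker frees 2 GB; slotting in metrics-collector (9 GB) lifts the total to 3230 at 31 GB.
Runner-up ab-test-router + spell-checker + auth-service + image-resizer + feed-ranker + session-store tops out at 3198.

3230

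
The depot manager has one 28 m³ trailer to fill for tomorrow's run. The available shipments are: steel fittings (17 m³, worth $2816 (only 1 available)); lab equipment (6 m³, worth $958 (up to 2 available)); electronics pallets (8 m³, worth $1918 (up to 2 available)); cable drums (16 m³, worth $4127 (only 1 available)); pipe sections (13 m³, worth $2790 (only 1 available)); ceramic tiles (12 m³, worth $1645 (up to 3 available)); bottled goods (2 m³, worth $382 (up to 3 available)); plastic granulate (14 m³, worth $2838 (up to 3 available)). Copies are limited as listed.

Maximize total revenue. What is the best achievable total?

6809

The ratio ordering already packs tightly: electronics pallets + cable drums + 2×bottled goods, 28 m³, 6809.
Nothing else within 28 m³ beats 6809.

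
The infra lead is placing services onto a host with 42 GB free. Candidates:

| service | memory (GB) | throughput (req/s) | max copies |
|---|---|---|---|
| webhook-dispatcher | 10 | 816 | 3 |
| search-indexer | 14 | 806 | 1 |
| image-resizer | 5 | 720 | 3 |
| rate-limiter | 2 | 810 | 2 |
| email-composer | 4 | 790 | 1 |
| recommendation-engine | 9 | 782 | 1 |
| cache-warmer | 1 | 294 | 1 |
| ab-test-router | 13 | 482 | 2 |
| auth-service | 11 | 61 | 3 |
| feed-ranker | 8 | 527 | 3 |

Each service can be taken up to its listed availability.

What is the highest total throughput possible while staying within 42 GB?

6207

The ratio heuristic lands on 3×image-resizer + 2×rate-limiter + email-composer + recommendation-engine + cache-warmer + feed-ranker (6173) but leaves 1 GB idle.
Dropping recommendation-engine frees 9 GB; slotting in webhook-dispatcher (10 GB) lifts the total to 6207 at 42 GB.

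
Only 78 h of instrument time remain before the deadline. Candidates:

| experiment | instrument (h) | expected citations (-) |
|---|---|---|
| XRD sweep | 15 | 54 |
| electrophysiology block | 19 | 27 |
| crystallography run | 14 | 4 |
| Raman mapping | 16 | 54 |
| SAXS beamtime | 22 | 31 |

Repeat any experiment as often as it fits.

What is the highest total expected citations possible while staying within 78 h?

270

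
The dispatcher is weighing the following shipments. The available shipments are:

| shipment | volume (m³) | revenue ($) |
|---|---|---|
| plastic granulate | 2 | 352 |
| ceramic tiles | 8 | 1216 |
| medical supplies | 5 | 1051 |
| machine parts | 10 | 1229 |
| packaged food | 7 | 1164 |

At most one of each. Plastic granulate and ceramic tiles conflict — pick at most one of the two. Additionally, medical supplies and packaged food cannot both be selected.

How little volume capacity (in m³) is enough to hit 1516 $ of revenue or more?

9

Look for the lowest-volume combination reaching 1516.
Taking plastic granulate + packaged food gives 1516 (≥ 1516) for 9 m³.
Any bundle with less than 9 m³ falls short of 1516.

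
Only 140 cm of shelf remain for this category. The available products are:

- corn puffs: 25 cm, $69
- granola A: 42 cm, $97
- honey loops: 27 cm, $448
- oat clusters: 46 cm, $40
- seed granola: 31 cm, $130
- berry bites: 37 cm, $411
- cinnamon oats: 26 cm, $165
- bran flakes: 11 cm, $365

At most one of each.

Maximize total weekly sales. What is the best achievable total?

Taking honey loops + seed granola + berry bites + cinnamon oats + bran flakes: 132 cm used, 1519 in weekly sales.

1519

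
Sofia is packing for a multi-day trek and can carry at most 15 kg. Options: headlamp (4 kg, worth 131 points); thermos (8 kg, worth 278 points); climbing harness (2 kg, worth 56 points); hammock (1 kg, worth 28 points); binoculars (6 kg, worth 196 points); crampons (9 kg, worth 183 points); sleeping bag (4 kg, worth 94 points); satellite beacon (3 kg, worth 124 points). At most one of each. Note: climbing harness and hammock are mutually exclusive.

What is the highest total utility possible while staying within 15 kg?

533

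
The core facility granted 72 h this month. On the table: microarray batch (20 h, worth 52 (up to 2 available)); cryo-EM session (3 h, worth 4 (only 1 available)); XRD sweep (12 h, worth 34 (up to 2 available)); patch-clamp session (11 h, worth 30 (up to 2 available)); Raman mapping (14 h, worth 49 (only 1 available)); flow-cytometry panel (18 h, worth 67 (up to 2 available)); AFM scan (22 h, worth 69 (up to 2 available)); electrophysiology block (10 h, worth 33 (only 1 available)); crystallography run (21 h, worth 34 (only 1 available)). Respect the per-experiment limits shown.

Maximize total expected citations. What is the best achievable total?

252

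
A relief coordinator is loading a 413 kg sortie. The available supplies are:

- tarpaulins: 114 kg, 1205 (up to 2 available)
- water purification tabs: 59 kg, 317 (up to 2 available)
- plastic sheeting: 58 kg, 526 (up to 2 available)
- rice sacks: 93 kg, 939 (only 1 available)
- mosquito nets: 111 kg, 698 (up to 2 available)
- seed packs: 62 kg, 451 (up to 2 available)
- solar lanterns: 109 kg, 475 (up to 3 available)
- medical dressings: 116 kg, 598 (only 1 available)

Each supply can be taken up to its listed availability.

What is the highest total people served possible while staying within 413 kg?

By people served per kg: tarpaulins 10.57, rice sacks 10.10, plastic sheeting 9.07, seed packs 7.27 lead.
Taking the top-ratio supplies first gives 2×tarpaulins + plastic sheeting + rice sacks for 3875 (379 kg).
Dropping rice sacks frees 93 kg; slotting in plastic sheeting + seed packs (120 kg) lifts the total to 3913 at 406 kg.

3913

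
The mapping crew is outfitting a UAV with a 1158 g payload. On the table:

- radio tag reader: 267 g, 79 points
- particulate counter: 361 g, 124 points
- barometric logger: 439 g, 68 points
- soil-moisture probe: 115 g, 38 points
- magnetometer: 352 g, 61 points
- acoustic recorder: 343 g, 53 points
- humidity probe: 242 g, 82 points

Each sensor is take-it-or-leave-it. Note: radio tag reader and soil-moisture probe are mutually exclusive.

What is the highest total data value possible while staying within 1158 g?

312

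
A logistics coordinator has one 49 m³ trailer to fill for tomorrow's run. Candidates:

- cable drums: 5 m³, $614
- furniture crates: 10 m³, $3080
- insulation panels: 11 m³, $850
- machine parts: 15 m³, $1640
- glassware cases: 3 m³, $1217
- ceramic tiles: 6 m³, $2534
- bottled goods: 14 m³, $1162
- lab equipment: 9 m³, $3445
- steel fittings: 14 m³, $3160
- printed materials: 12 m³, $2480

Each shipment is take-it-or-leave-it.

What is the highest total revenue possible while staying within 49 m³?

14050

Cable drums + furniture crates + glassware cases + ceramic tiles + lab equipment + steel fittings uses 47 of the 49 m³ and totals 14050.
Runner-up cable drums + glassware cases + ceramic tiles + lab equipment + steel fittings + printed materials tops out at 13450.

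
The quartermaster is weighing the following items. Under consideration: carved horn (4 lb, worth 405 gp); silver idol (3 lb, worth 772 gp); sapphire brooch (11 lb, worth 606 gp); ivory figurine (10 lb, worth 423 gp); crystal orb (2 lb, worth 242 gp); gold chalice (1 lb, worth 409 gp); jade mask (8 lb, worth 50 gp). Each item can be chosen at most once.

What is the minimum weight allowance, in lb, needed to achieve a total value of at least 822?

4

Look for the lowest-weight combination reaching 822.
silver idol + gold chalice: 1181 value at 4 lb.
Any bundle with less than 4 lb falls short of 822.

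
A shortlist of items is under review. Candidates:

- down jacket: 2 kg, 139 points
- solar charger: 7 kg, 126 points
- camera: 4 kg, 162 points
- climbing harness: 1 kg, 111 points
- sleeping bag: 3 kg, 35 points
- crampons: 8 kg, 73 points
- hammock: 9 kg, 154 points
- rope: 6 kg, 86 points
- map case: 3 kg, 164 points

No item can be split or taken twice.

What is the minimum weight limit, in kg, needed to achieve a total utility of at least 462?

9

Minimise kg subject to total utility ≥ 462.
down jacket + camera + map case reaches 465 using 9 kg.
Below 9 kg the best achievable stays under 462.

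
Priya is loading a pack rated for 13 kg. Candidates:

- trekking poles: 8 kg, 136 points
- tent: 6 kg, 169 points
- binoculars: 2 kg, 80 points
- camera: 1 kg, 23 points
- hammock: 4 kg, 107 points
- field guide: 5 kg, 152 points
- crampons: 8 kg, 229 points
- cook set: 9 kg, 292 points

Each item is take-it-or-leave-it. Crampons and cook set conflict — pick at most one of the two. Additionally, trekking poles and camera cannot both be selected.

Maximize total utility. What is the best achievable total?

401

By utility per kg: binoculars 40.00, cook set 32.44, field guide 30.40 lead.
The ratio heuristic lands on binoculars + camera + cook set (395) but leaves 1 kg idle.
Replace camera and cook set with tent + field guide: the trade gains 6 net, giving 401 at 13 kg.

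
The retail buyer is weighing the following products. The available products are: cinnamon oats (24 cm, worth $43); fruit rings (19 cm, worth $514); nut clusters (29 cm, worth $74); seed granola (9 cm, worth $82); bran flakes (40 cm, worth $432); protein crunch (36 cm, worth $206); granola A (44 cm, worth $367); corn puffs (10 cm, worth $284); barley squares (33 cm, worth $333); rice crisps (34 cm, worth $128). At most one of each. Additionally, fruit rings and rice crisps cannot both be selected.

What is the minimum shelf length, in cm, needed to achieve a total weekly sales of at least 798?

29

Need the lightest bundle worth ≥ 798.
Taking fruit rings + corn puffs gives 798 (≥ 798) for 29 cm.
Below 29 cm the best achievable stays under 798.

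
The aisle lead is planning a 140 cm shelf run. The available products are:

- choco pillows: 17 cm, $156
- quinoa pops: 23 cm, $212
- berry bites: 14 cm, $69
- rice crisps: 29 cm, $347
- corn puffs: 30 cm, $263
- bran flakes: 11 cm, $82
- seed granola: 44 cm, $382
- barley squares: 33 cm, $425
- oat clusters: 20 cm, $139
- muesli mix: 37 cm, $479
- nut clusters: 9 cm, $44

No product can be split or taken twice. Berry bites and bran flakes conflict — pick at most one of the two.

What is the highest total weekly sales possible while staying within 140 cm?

Density check — muesli mix 12.95, barley squares 12.88, rice crisps 11.97, quinoa pops 9.22 are the best per cm.
Taking choco pillows + quinoa pops + rice crisps + barley squares + muesli mix: 139 cm used, 1619 in weekly sales.
The closest alternative, rice crisps + corn puffs + bran flakes + barley squares + muesli mix, reaches only 1596.

1619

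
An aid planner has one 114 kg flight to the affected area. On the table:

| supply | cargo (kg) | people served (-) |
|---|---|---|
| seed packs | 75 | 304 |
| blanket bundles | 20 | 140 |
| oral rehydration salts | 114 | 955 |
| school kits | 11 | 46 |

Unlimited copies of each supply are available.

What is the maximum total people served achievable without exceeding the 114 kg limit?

955

Density check — oral rehydration salts 8.38, blanket bundles 7.00, school kits 4.18, seed packs 4.05 are the best per kg.
The ratio ordering already packs tightly: oral rehydration salts, 114 kg, 955.
No other feasible combination exceeds 955.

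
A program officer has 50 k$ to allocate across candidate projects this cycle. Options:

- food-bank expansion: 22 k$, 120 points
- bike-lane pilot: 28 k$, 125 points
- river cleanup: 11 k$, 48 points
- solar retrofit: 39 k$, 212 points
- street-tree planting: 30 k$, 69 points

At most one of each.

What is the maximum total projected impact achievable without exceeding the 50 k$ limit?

Ranking by ratio (projected impact/k$): food-bank expansion 5.45, solar retrofit 5.44, bike-lane pilot 4.46.
Greedy by ratio would take food-bank expansion + bike-lane pilot: 50 k$ used, total 245.
Replace food-bank expansion and bike-lane pilot with river cleanup + solar retrofit: the trade gains 15 net, giving 260 at 50 k$.
Runner-up food-bank expansion + bike-lane pilot tops out at 245.

260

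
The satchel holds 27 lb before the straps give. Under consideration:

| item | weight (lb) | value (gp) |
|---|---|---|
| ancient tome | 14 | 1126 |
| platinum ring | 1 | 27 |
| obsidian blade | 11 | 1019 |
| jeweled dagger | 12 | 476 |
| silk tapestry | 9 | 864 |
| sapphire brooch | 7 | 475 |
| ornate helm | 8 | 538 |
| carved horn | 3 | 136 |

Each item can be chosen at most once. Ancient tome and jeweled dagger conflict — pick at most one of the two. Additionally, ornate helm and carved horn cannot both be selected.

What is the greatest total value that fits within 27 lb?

2358

Ranking by ratio (value/lb): silk tapestry 96.00, obsidian blade 92.64, ancient tome 80.43, sapphire brooch 67.86.
Best packing: obsidian blade + silk tapestry + sapphire brooch — 27 lb, 2358 total.
An exhaustive check of the 256 subsets confirms 2358.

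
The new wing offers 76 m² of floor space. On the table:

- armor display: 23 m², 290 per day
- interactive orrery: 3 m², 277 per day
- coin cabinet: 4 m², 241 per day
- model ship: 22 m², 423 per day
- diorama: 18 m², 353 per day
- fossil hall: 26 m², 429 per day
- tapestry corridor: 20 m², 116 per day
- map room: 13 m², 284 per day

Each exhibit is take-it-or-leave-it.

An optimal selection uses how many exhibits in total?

5

The maximum expected visitors within 76 m² is 1723.
interactive orrery + coin cabinet + model ship + diorama + fossil hall hits 1723 at 73 m².
Every optimal selection uses 5 exhibits.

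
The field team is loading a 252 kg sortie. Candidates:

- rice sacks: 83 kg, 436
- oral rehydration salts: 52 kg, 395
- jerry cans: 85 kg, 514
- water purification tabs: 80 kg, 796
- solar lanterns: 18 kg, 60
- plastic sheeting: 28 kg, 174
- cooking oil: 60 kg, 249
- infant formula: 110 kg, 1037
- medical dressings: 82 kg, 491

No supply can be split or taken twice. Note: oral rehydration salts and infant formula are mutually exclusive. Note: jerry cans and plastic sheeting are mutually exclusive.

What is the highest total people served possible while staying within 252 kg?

2082

Ranking by ratio (people served/kg): water purification tabs 9.95, infant formula 9.43, oral rehydration salts 7.60, plastic sheeting 6.21.
Taking water purification tabs + cooking oil + infant formula: 250 kg used, 2082 in people served.
Runner-up water purification tabs + solar lanterns + plastic sheeting + infant formula tops out at 2067.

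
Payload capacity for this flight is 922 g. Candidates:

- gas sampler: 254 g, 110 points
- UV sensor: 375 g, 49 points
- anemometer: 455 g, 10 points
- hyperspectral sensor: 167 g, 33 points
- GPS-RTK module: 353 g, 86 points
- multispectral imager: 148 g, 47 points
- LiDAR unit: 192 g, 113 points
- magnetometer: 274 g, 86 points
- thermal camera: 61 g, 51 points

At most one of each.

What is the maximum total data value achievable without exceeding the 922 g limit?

360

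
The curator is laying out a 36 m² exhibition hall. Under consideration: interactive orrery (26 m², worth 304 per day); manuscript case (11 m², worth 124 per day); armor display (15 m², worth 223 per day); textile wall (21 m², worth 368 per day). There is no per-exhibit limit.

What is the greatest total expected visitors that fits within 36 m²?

591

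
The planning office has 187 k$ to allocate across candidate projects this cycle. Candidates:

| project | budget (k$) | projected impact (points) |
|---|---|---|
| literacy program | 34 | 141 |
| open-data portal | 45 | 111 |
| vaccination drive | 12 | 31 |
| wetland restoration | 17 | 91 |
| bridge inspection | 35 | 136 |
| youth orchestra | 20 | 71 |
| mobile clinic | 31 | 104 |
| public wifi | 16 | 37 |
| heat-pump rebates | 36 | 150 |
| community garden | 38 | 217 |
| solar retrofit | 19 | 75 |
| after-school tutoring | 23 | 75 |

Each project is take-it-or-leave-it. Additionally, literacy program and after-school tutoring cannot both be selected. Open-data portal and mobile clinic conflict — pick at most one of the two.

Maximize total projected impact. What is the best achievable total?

Literacy program + wetland restoration + bridge inspection + heat-pump rebates + community garden + solar retrofit uses 179 of the 187 k$ and totals 810.
The closest alternative, literacy program + vaccination drive + wetland restoration + mobile clinic + heat-pump rebates + community garden + solar retrofit, reaches only 809.

810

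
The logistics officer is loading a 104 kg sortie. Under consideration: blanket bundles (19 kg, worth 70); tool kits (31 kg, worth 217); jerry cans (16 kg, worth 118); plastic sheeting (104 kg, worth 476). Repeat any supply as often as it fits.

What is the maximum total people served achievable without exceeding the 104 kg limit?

708

6×jerry cans uses 96 of the 104 kg and totals 708.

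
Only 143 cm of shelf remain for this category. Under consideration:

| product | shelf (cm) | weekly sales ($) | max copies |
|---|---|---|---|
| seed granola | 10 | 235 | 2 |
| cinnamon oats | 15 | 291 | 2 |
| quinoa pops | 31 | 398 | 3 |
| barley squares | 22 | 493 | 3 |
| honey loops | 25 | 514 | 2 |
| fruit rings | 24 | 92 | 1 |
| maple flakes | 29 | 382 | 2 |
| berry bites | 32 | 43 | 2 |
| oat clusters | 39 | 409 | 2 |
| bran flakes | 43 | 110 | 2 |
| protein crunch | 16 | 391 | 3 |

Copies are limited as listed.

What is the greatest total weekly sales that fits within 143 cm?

3245

Density check — protein crunch 24.44, seed granola 23.50, barley squares 22.41, honey loops 20.56 are the best per cm.
The ratio heuristic lands on 2×seed granola + 3×barley squares + 3×protein crunch (3122) but leaves 9 cm idle.
Replace protein crunch with honey loops: the trade gains 123 net, giving 3245 at 143 cm.
That's the maximum — no swap from here does better than 3245.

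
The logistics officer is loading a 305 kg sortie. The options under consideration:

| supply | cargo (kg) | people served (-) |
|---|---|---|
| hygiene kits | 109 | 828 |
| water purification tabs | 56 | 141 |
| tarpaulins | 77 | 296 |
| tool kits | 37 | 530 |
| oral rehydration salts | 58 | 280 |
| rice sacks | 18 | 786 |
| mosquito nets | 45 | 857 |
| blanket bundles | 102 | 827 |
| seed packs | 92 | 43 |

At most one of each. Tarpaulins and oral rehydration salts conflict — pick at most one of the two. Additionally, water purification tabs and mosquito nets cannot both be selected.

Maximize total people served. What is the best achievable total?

A density-first pass picks tool kits + oral rehydration salts + rice sacks + mosquito nets + blanket bundles — 3280 at 260 kg.
The 95 kg tied up in tool kits and oral rehydration salts is better spent on hygiene kits — total rises to 3298 (274 kg).
The closest alternative, hygiene kits + tarpaulins + tool kits + rice sacks + mosquito nets, reaches only 3297.

3298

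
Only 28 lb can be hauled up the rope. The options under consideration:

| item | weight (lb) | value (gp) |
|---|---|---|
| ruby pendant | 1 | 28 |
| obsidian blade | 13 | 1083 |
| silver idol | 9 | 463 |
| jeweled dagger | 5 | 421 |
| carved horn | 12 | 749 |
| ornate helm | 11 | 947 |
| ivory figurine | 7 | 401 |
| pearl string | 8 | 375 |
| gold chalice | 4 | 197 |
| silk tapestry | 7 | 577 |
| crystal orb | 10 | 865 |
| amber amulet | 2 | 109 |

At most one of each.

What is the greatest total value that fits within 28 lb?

By value per lb: crystal orb 86.50, ornate helm 86.09, jeweled dagger 84.20 lead.
Greedy by ratio would take jeweled dagger + ornate helm + crystal orb + amber amulet: 28 lb used, total 2342.
The 7 lb tied up in jeweled dagger and amber amulet is better spent on silk tapestry — total rises to 2389 (28 lb).
Nothing else within 28 lb beats 2389.

2389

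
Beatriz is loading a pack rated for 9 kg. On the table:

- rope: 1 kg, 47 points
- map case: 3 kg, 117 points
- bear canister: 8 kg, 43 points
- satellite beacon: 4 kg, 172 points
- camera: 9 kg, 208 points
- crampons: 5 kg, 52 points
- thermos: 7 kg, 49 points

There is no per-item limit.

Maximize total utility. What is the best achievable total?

423

By utility per kg: rope 47.00, satellite beacon 43.00, map case 39.00 lead.
9×rope uses 9 of the 9 kg and totals 423.
That's the maximum — no swap from here does better than 423.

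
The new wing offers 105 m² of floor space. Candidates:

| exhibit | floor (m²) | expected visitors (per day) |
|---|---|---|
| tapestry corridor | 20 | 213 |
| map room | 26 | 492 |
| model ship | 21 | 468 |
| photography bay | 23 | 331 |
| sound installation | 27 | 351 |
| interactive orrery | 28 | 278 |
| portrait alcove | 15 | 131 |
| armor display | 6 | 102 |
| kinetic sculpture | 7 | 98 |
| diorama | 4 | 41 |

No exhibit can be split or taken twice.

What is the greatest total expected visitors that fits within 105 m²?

Greedy by ratio would take tapestry corridor + map room + model ship + photography bay + armor display + kinetic sculpture: 103 m² used, total 1704.
Replace tapestry corridor and kinetic sculpture with sound installation: the trade gains 40 net, giving 1744 at 103 m².
The spare 2 m² is too small for any remaining exhibit, and no exchange beats 1744.

1744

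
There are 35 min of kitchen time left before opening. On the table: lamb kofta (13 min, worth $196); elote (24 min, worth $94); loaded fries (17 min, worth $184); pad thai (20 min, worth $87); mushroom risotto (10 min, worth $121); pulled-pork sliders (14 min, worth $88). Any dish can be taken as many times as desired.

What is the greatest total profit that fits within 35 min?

438

By profit per min: lamb kofta 15.08, mushroom risotto 12.10, loaded fries 10.82, pulled-pork sliders 6.29 lead.
Filling by ratio: 2×lamb kofta for 392, with 9 min left unused.
Replace lamb kofta with 2×mushroom risotto: the trade gains 46 net, giving 438 at 33 min.
Nothing else within 35 min beats 438.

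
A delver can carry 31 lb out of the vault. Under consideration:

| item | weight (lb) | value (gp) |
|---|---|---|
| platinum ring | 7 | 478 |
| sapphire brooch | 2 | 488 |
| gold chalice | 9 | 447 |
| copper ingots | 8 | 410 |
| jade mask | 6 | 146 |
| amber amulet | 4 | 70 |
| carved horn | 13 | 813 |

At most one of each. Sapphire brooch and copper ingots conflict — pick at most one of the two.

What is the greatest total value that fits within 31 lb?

2226

Platinum ring + sapphire brooch + gold chalice + carved horn uses 31 of the 31 lb and totals 2226.
Next best is platinum ring + sapphire brooch + jade mask + carved horn at 1925 (28 lb) — short by 301.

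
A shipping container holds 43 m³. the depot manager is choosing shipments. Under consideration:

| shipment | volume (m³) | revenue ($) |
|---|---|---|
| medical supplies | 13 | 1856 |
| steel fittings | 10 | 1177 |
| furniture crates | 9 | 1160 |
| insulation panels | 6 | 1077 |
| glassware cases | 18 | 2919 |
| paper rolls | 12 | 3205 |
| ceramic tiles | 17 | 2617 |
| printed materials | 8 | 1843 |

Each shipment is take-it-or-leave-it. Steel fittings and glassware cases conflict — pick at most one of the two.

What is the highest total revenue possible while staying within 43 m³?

8742

Density check — paper rolls 267.08, printed materials 230.38, insulation panels 179.50 are the best per m³.
Best packing: insulation panels + paper rolls + ceramic tiles + printed materials — 43 m³, 8742 total.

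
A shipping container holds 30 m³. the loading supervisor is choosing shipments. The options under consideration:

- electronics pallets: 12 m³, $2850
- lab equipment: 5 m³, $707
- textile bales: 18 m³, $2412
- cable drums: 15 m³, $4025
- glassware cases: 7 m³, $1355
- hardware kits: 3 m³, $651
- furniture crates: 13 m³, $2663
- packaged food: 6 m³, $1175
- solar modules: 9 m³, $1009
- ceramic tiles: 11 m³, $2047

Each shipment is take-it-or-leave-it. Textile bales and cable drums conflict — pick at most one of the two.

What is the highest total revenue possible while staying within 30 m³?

7526

The ratio ordering already packs tightly: electronics pallets + cable drums + hardware kits, 30 m³, 7526.
Every other selection either busts 30 m³ or breaks a pairing rule or fails to beat 7526.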